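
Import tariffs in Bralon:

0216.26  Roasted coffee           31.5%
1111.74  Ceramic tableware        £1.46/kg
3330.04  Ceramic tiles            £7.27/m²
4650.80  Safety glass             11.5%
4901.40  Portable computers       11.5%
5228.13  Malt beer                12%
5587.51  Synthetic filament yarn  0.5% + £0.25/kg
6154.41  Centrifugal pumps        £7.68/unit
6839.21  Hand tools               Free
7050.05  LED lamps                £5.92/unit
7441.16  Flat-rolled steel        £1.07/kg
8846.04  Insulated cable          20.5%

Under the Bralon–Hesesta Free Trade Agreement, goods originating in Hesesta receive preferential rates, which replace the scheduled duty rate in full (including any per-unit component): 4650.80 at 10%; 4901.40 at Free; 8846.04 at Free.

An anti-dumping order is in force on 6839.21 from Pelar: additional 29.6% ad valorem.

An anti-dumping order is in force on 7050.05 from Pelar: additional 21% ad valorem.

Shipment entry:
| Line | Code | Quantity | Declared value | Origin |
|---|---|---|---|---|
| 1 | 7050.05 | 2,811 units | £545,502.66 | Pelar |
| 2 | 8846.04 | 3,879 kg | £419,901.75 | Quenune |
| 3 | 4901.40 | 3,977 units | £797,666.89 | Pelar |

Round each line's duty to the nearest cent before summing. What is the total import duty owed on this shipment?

Line 1 (7050.05, Pelar, 2,811 units, £545,502.66):
Base rate for 7050.05 is £5.92/unit.
Additional duty on 7050.05 from Pelar: +21% ad valorem. Applied ad valorem rate = 21%.
Duty = £545,502.66 × 21% + 2,811 × £5.92 = £131,196.68.
Line 2 (8846.04, Quenune, 3,879 kg, £419,901.75):
Base rate for 8846.04 is 20.5%.
8846.04 has an FTA preferential rate, but origin Quenune is not Hesesta; base rate stands.
Duty = £419,901.75 × 20.5% = £86,079.86.
Line 3 (4901.40, Pelar, 3,977 units, £797,666.89):
Base rate for 4901.40 is 11.5%.
4901.40 has an FTA preferential rate, but origin Pelar is not Hesesta; base rate stands.
Duty = £797,666.89 × 11.5% = £91,731.69.
Total = £131,196.68 + £86,079.86 + £91,731.69 = £309,008.23.

£309,008.23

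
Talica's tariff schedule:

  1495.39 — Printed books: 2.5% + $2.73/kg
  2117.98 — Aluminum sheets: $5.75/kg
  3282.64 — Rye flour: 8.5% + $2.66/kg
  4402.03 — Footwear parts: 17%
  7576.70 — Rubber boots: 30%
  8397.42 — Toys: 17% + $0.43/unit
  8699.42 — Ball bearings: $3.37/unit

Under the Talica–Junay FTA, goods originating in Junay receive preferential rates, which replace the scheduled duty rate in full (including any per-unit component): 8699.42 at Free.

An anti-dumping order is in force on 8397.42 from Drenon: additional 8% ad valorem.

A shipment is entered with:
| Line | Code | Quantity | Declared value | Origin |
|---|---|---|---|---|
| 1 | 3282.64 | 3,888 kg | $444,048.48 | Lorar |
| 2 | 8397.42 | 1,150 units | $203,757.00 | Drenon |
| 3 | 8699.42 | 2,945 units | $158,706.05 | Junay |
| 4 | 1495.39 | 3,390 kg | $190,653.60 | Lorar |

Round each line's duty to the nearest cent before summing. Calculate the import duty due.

$113,540.99

Line 1 (3282.64, Lorar, 3,888 kg, $444,048.48):
Base rate for 3282.64 is 8.5% + $2.66/kg.
Duty = $444,048.48 × 8.5% + 3,888 × $2.66 = $48,086.20.
Line 2 (8397.42, Drenon, 1,150 units, $203,757.00):
Base rate for 8397.42 is 17% + $0.43/unit.
Additional duty on 8397.42 from Drenon: +8%. Applied ad valorem rate: 17% + 8% = 25%.
Duty = $203,757.00 × 25% + 1,150 × $0.43 = $51,433.75.
Line 3 (8699.42, Junay, 2,945 units, $158,706.05):
Base rate for 8699.42 is $3.37/unit.
Origin Junay qualifies under the Talica–Junay agreement and 8699.42 is covered: preferential rate Free applies instead.
Duty = $158,706.05 × 0% = $0.00.
Line 4 (1495.39, Lorar, 3,390 kg, $190,653.60):
Base rate for 1495.39 is 2.5% + $2.73/kg.
Duty = $190,653.60 × 2.5% + 3,390 × $2.73 = $14,021.04.
Total = $48,086.20 + $51,433.75 + $0.00 + $14,021.04 = $113,540.99.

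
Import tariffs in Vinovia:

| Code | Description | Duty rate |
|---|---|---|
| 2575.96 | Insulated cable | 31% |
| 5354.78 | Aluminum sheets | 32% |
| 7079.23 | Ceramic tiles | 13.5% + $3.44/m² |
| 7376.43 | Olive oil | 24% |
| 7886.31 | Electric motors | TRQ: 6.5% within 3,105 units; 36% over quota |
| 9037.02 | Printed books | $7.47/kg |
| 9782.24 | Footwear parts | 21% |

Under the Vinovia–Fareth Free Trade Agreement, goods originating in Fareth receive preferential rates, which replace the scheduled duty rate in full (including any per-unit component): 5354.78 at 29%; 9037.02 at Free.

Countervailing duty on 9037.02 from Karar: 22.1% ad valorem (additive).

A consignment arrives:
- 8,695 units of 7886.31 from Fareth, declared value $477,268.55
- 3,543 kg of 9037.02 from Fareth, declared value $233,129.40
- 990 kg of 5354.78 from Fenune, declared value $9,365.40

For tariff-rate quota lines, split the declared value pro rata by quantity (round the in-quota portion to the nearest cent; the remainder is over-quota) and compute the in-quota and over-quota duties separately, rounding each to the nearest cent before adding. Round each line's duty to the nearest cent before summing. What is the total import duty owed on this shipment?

$124,535.74

Line 1 (7886.31, Fareth, 8,695 units, $477,268.55):
Code 7886.31 is under a tariff-rate quota (threshold 3,105 units). In-quota: 3,105 units at 6.5%; over-quota: 5,590 units at 36%.
Pro-rata value split: in-quota = $477,268.55 × 3,105/8,695 = $170,433.45; over-quota = $477,268.55 − $170,433.45 = $306,835.10.
In-quota duty = $170,433.45 × 6.5% = $11,078.17. Over-quota duty = $306,835.10 × 36% = $110,460.64.
Line duty = $11,078.17 + $110,460.64 = $121,538.81.
Line 2 (9037.02, Fareth, 3,543 kg, $233,129.40):
Base rate for 9037.02 is $7.47/kg.
Origin Fareth qualifies under the Vinovia–Fareth agreement and 9037.02 is covered: preferential rate Free applies instead.
The additional-duty order on 9037.02 targets Karar, not Fareth; it does not apply.
Duty = $233,129.40 × 0% = $0.00.
Line 3 (5354.78, Fenune, 990 kg, $9,365.40):
Base rate for 5354.78 is 32%.
5354.78 has an FTA preferential rate, but origin Fenune is not Fareth; base rate stands.
Duty = $9,365.40 × 32% = $2,996.93.
Total = $121,538.81 + $0.00 + $2,996.93 = $124,535.74.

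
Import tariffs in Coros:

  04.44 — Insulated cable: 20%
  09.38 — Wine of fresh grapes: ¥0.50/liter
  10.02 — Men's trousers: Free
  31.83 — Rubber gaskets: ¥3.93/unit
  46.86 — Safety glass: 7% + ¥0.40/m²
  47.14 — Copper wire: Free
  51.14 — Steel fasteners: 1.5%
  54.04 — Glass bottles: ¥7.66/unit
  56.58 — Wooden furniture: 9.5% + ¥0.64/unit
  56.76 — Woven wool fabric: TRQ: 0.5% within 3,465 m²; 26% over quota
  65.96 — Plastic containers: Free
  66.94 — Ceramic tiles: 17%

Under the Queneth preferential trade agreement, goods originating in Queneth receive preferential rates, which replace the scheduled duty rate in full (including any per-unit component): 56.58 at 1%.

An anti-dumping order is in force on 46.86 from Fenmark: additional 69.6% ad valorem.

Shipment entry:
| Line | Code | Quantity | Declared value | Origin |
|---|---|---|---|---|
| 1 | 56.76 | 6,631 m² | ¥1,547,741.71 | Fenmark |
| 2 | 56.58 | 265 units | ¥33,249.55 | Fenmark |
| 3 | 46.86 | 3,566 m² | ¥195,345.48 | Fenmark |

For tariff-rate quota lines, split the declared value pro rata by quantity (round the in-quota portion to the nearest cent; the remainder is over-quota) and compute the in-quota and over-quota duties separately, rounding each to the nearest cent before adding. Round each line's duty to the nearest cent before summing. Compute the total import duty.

Line 1 (56.76, Fenmark, 6,631 m², ¥1,547,741.71):
Code 56.76 is under a tariff-rate quota (threshold 3,465 m²). In-quota: 3,465 m² at 0.5%; over-quota: 3,166 m² at 26%.
Pro-rata value split: in-quota = ¥1,547,741.71 × 3,465/6,631 = ¥808,765.65; over-quota = ¥1,547,741.71 − ¥808,765.65 = ¥738,976.06.
In-quota duty = ¥808,765.65 × 0.5% = ¥4,043.83. Over-quota duty = ¥738,976.06 × 26% = ¥192,133.78.
Line duty = ¥4,043.83 + ¥192,133.78 = ¥196,177.61.
Line 2 (56.58, Fenmark, 265 units, ¥33,249.55):
Base rate for 56.58 is 9.5% + ¥0.64/unit.
56.58 has an FTA preferential rate, but origin Fenmark is not Queneth; base rate stands.
Duty = ¥33,249.55 × 9.5% + 265 × ¥0.64 = ¥3,328.31.
Line 3 (46.86, Fenmark, 3,566 m², ¥195,345.48):
Base rate for 46.86 is 7% + ¥0.40/m².
Additional duty on 46.86 from Fenmark: +69.6%. Applied ad valorem rate: 7% + 69.6% = 76.6%.
Duty = ¥195,345.48 × 76.6% + 3,566 × ¥0.40 = ¥151,061.04.
Total = ¥196,177.61 + ¥3,328.31 + ¥151,061.04 = ¥350,566.96.

¥350,566.96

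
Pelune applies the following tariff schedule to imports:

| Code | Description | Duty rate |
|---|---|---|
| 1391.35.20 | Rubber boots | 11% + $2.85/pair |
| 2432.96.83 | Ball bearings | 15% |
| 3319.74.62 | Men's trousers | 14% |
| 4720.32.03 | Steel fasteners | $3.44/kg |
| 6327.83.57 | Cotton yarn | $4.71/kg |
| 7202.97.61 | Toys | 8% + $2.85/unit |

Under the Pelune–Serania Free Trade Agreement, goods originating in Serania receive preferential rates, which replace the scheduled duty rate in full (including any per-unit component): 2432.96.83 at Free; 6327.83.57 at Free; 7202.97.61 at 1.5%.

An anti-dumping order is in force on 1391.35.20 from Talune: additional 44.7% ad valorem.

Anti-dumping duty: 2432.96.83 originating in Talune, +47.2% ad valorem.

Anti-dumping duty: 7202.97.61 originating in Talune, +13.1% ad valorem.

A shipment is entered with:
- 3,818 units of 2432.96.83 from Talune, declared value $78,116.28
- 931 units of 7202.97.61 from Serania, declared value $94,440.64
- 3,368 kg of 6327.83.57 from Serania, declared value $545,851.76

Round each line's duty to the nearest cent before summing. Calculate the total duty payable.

Line 1 (2432.96.83, Talune, 3,818 units, $78,116.28):
Base rate for 2432.96.83 is 15%.
2432.96.83 has an FTA preferential rate, but origin Talune is not Serania; base rate stands.
Additional duty on 2432.96.83 from Talune: +47.2%. Applied ad valorem rate: 15% + 47.2% = 62.2%.
Duty = $78,116.28 × 62.2% = $48,588.33.
Line 2 (7202.97.61, Serania, 931 units, $94,440.64):
Base rate for 7202.97.61 is 8% + $2.85/unit.
Origin Serania qualifies under the Pelune–Serania agreement and 7202.97.61 is covered: preferential rate 1.5% applies instead.
The additional-duty order on 7202.97.61 targets Talune, not Serania; it does not apply.
Duty = $94,440.64 × 1.5% = $1,416.61.
Line 3 (6327.83.57, Serania, 3,368 kg, $545,851.76):
Base rate for 6327.83.57 is $4.71/kg.
Origin Serania qualifies under the Pelune–Serania agreement and 6327.83.57 is covered: preferential rate Free applies instead.
Duty = $545,851.76 × 0% = $0.00.
Total = $48,588.33 + $1,416.61 + $0.00 = $50,004.94.

$50,004.94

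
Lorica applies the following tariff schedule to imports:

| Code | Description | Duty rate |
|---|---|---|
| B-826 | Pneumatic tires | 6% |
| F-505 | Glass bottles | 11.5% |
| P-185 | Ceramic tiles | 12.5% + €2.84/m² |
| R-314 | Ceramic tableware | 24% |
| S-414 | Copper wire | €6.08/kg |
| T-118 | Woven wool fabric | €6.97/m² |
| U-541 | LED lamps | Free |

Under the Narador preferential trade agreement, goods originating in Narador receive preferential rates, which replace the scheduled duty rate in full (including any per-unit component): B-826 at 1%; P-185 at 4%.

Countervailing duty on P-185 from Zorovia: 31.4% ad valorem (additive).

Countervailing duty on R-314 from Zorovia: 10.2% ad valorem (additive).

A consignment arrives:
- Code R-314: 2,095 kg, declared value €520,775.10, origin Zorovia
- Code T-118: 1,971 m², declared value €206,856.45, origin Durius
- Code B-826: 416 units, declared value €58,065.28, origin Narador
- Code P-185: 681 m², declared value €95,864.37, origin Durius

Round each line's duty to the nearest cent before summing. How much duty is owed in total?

€206,340.69

Line 1 (R-314, Zorovia, 2,095 kg, €520,775.10):
Base rate for R-314 is 24%.
Additional duty on R-314 from Zorovia: +10.2%. Applied ad valorem rate: 24% + 10.2% = 34.2%.
Duty = €520,775.10 × 34.2% = €178,105.08.
Line 2 (T-118, Durius, 1,971 m², €206,856.45):
Base rate for T-118 is €6.97/m².
Duty = 1,971 × €6.97 = €13,737.87.
Line 3 (B-826, Narador, 416 units, €58,065.28):
Base rate for B-826 is 6%.
Origin Narador qualifies under the Lorica–Narador agreement and B-826 is covered: preferential rate 1% applies instead.
Duty = €58,065.28 × 1% = €580.65.
Line 4 (P-185, Durius, 681 m², €95,864.37):
Base rate for P-185 is 12.5% + €2.84/m².
P-185 has an FTA preferential rate, but origin Durius is not Narador; base rate stands.
The additional-duty order on P-185 targets Zorovia, not Durius; it does not apply.
Duty = €95,864.37 × 12.5% + 681 × €2.84 = €13,917.09.
Total = €178,105.08 + €13,737.87 + €580.65 + €13,917.09 = €206,340.69.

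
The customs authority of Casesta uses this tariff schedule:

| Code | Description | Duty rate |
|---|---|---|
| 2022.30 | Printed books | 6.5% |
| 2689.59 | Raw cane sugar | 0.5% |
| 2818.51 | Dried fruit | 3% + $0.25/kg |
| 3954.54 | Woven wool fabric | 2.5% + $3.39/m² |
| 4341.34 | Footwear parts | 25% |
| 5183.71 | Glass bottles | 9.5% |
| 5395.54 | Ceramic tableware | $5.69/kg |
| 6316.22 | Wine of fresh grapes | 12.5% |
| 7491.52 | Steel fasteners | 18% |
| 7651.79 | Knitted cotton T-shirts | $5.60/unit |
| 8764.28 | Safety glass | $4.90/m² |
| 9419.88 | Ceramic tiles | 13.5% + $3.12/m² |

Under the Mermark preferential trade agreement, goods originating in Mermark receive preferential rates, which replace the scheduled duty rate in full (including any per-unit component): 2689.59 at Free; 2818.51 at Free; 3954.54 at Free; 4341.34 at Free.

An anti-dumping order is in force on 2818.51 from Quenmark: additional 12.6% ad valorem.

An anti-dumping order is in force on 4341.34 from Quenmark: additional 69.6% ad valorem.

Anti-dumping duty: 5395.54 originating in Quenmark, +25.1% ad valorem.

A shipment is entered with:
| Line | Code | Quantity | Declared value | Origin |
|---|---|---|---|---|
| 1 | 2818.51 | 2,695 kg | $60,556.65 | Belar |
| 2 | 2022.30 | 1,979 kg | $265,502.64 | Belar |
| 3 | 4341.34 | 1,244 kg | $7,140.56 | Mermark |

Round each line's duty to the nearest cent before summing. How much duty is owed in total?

Line 1 (2818.51, Belar, 2,695 kg, $60,556.65):
Base rate for 2818.51 is 3% + $0.25/kg.
2818.51 has an FTA preferential rate, but origin Belar is not Mermark; base rate stands.
The additional-duty order on 2818.51 targets Quenmark, not Belar; it does not apply.
Duty = $60,556.65 × 3% + 2,695 × $0.25 = $2,490.45.
Line 2 (2022.30, Belar, 1,979 kg, $265,502.64):
Base rate for 2022.30 is 6.5%.
Duty = $265,502.64 × 6.5% = $17,257.67.
Line 3 (4341.34, Mermark, 1,244 kg, $7,140.56):
Base rate for 4341.34 is 25%.
Origin Mermark qualifies under the Casesta–Mermark agreement and 4341.34 is covered: preferential rate Free applies instead.
The additional-duty order on 4341.34 targets Quenmark, not Mermark; it does not apply.
Duty = $7,140.56 × 0% = $0.00.
Total = $2,490.45 + $17,257.67 + $0.00 = $19,748.12.

$19,748.12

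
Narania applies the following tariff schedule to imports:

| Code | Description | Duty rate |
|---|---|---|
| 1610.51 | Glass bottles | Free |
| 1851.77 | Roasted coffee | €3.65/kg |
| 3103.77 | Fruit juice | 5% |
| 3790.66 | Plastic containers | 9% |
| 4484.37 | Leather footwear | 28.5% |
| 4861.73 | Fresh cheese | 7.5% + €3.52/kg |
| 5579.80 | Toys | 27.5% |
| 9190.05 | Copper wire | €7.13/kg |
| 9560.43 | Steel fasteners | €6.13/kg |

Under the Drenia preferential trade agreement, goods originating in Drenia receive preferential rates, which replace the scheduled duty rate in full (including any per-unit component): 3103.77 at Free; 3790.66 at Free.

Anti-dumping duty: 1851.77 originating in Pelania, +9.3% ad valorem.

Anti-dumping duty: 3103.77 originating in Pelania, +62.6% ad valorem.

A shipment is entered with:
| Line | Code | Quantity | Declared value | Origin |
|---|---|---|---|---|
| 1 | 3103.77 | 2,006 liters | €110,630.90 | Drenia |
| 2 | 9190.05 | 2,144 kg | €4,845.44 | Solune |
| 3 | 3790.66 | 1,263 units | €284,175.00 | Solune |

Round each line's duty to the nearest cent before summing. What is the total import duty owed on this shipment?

€40,862.47

Line 1 (3103.77, Drenia, 2,006 liters, €110,630.90):
Base rate for 3103.77 is 5%.
Origin Drenia qualifies under the Narania–Drenia agreement and 3103.77 is covered: preferential rate Free applies instead.
The additional-duty order on 3103.77 targets Pelania, not Drenia; it does not apply.
Duty = €110,630.90 × 0% = €0.00.
Line 2 (9190.05, Solune, 2,144 kg, €4,845.44):
Base rate for 9190.05 is €7.13/kg.
Duty = 2,144 × €7.13 = €15,286.72.
Line 3 (3790.66, Solune, 1,263 units, €284,175.00):
Base rate for 3790.66 is 9%.
3790.66 has an FTA preferential rate, but origin Solune is not Drenia; base rate stands.
Duty = €284,175.00 × 9% = €25,575.75.
Total = €0.00 + €15,286.72 + €25,575.75 = €40,862.47.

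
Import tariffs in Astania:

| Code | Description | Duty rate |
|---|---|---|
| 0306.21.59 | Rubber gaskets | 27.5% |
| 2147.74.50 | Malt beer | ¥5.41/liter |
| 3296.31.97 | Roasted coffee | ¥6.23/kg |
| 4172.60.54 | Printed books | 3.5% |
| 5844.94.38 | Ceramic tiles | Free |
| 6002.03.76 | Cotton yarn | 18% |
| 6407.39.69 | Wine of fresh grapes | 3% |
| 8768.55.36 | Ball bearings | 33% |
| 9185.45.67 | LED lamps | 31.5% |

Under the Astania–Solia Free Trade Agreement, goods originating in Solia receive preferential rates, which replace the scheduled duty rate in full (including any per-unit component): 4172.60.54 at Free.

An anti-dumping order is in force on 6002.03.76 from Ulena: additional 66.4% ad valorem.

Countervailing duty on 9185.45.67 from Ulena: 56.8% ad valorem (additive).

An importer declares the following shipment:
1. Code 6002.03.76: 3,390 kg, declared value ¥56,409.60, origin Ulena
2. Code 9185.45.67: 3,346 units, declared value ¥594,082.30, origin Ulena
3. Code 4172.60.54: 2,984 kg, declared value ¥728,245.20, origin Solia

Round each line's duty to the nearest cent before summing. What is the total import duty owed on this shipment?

Line 1 (6002.03.76, Ulena, 3,390 kg, ¥56,409.60):
Base rate for 6002.03.76 is 18%.
Additional duty on 6002.03.76 from Ulena: +66.4%. Applied ad valorem rate: 18% + 66.4% = 84.4%.
Duty = ¥56,409.60 × 84.4% = ¥47,609.70.
Line 2 (9185.45.67, Ulena, 3,346 units, ¥594,082.30):
Base rate for 9185.45.67 is 31.5%.
Additional duty on 9185.45.67 from Ulena: +56.8%. Applied ad valorem rate: 31.5% + 56.8% = 88.3%.
Duty = ¥594,082.30 × 88.3% = ¥524,574.67.
Line 3 (4172.60.54, Solia, 2,984 kg, ¥728,245.20):
Base rate for 4172.60.54 is 3.5%.
Origin Solia qualifies under the Astania–Solia agreement and 4172.60.54 is covered: preferential rate Free applies instead.
Duty = ¥728,245.20 × 0% = ¥0.00.
Total = ¥47,609.70 + ¥524,574.67 + ¥0.00 = ¥572,184.37.

¥572,184.37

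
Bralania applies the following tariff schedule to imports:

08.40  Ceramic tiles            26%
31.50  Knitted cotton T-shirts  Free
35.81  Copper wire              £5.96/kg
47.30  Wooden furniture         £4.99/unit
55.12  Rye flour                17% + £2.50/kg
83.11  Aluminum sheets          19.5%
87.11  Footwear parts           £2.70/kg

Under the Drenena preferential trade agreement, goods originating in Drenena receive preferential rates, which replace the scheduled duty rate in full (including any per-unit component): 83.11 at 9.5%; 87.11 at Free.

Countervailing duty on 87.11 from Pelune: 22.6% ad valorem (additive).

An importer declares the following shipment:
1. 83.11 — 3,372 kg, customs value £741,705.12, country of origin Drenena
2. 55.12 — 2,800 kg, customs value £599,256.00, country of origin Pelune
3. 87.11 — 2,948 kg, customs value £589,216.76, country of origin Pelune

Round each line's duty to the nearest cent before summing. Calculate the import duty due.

Line 1 (83.11, Drenena, 3,372 kg, £741,705.12):
Base rate for 83.11 is 19.5%.
Origin Drenena qualifies under the Bralania–Drenena agreement and 83.11 is covered: preferential rate 9.5% applies instead.
Duty = £741,705.12 × 9.5% = £70,461.99.
Line 2 (55.12, Pelune, 2,800 kg, £599,256.00):
Base rate for 55.12 is 17% + £2.50/kg.
Duty = £599,256.00 × 17% + 2,800 × £2.50 = £108,873.52.
Line 3 (87.11, Pelune, 2,948 kg, £589,216.76):
Base rate for 87.11 is £2.70/kg.
87.11 has an FTA preferential rate, but origin Pelune is not Drenena; base rate stands.
Additional duty on 87.11 from Pelune: +22.6% ad valorem. Applied ad valorem rate = 22.6%.
Duty = £589,216.76 × 22.6% + 2,948 × £2.70 = £141,122.59.
Total = £70,461.99 + £108,873.52 + £141,122.59 = £320,458.10.

£320,458.10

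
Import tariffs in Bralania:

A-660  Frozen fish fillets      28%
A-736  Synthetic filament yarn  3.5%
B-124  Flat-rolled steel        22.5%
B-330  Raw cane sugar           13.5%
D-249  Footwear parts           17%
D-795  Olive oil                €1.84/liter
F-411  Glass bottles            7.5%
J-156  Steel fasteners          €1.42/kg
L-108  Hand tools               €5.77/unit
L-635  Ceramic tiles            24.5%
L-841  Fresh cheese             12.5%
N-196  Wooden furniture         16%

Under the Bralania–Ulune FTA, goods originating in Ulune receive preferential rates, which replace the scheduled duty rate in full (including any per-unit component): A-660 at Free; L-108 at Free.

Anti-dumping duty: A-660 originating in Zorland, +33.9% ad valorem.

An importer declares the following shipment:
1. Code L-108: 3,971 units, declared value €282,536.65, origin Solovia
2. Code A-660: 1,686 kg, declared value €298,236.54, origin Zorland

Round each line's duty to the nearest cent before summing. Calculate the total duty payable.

€207,521.09

Line 1 (L-108, Solovia, 3,971 units, €282,536.65):
Base rate for L-108 is €5.77/unit.
L-108 has an FTA preferential rate, but origin Solovia is not Ulune; base rate stands.
Duty = 3,971 × €5.77 = €22,912.67.
Line 2 (A-660, Zorland, 1,686 kg, €298,236.54):
Base rate for A-660 is 28%.
A-660 has an FTA preferential rate, but origin Zorland is not Ulune; base rate stands.
Additional duty on A-660 from Zorland: +33.9%. Applied ad valorem rate: 28% + 33.9% = 61.9%.
Duty = €298,236.54 × 61.9% = €184,608.42.
Total = €22,912.67 + €184,608.42 = €207,521.09.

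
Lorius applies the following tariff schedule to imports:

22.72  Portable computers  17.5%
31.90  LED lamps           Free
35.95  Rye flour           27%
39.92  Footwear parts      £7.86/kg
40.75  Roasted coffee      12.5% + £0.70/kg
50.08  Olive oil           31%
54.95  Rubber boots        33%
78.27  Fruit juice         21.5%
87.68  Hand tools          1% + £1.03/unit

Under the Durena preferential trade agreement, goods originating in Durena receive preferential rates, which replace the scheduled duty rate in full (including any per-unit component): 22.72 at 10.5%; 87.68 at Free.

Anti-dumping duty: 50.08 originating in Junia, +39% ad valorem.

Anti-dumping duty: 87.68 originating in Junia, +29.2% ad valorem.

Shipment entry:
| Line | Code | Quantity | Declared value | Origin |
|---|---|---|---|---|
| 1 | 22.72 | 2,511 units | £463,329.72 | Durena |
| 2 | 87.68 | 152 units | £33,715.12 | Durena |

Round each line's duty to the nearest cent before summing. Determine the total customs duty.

£48,649.62

Line 1 (22.72, Durena, 2,511 units, £463,329.72):
Base rate for 22.72 is 17.5%.
Origin Durena qualifies under the Lorius–Durena agreement and 22.72 is covered: preferential rate 10.5% applies instead.
Duty = £463,329.72 × 10.5% = £48,649.62.
Line 2 (87.68, Durena, 152 units, £33,715.12):
Base rate for 87.68 is 1% + £1.03/unit.
Origin Durena qualifies under the Lorius–Durena agreement and 87.68 is covered: preferential rate Free applies instead.
The additional-duty order on 87.68 targets Junia, not Durena; it does not apply.
Duty = £33,715.12 × 0% = £0.00.
Total = £48,649.62 + £0.00 = £48,649.62.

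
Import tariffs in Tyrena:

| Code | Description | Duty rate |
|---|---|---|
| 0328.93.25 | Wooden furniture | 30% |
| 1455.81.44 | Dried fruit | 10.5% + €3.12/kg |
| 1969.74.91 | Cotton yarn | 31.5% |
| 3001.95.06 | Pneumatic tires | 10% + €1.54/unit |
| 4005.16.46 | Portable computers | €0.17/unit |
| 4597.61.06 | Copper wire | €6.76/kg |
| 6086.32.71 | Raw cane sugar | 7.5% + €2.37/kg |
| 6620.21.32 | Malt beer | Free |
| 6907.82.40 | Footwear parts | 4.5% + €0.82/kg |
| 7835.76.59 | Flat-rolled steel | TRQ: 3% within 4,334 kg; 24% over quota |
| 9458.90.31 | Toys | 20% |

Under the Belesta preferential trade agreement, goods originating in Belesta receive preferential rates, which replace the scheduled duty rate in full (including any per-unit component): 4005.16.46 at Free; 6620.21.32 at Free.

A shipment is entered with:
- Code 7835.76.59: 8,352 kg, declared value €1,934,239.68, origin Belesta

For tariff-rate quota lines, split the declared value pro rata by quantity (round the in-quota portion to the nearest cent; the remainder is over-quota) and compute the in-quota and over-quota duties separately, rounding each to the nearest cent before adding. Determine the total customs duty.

Line 1 (7835.76.59, Belesta, 8,352 kg, €1,934,239.68):
Code 7835.76.59 is under a tariff-rate quota (threshold 4,334 kg). In-quota: 4,334 kg at 3%; over-quota: 4,018 kg at 24%.
Pro-rata value split: in-quota = €1,934,239.68 × 4,334/8,352 = €1,003,711.06; over-quota = €1,934,239.68 − €1,003,711.06 = €930,528.62.
In-quota duty = €1,003,711.06 × 3% = €30,111.33. Over-quota duty = €930,528.62 × 24% = €223,326.87.
Line duty = €30,111.33 + €223,326.87 = €253,438.20.

€253,438.20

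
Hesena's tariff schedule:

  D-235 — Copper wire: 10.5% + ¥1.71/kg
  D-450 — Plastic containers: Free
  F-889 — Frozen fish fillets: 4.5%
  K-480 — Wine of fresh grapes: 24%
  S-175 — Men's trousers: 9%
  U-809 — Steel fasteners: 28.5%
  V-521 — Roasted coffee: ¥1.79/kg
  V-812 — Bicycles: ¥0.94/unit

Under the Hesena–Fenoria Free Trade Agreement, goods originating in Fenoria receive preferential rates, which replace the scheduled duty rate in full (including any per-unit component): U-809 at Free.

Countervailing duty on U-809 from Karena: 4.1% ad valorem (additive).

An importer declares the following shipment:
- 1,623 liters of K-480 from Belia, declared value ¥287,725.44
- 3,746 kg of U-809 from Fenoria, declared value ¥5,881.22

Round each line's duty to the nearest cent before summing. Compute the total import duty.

Line 1 (K-480, Belia, 1,623 liters, ¥287,725.44):
Base rate for K-480 is 24%.
Duty = ¥287,725.44 × 24% = ¥69,054.11.
Line 2 (U-809, Fenoria, 3,746 kg, ¥5,881.22):
Base rate for U-809 is 28.5%.
Origin Fenoria qualifies under the Hesena–Fenoria agreement and U-809 is covered: preferential rate Free applies instead.
The additional-duty order on U-809 targets Karena, not Fenoria; it does not apply.
Duty = ¥5,881.22 × 0% = ¥0.00.
Total = ¥69,054.11 + ¥0.00 = ¥69,054.11.

¥69,054.11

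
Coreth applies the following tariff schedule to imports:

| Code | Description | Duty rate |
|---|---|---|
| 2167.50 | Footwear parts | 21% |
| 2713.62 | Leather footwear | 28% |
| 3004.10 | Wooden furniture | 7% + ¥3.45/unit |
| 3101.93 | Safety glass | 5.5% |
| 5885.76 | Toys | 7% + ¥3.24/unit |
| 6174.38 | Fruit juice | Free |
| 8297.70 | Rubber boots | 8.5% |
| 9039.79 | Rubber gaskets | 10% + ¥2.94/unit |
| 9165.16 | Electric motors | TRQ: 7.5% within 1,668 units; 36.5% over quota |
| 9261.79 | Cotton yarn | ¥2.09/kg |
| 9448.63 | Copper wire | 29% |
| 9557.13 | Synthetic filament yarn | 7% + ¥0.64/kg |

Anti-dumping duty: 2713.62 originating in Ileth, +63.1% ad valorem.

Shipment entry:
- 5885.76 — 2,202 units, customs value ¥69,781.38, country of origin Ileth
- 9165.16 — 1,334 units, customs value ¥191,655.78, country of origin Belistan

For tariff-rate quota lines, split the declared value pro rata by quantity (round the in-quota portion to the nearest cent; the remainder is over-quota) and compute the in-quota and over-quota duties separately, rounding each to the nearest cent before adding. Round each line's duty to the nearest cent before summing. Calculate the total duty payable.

Line 1 (5885.76, Ileth, 2,202 units, ¥69,781.38):
Base rate for 5885.76 is 7% + ¥3.24/unit.
Duty = ¥69,781.38 × 7% + 2,202 × ¥3.24 = ¥12,019.18.
Line 2 (9165.16, Belistan, 1,334 units, ¥191,655.78):
Code 9165.16 is under a tariff-rate quota (threshold 1,668 units). Quantity 1,334 units is within the quota, so the in-quota rate 7.5% applies to the full value.
Duty = ¥191,655.78 × 7.5% = ¥14,374.18.
Total = ¥12,019.18 + ¥14,374.18 = ¥26,393.36.

¥26,393.36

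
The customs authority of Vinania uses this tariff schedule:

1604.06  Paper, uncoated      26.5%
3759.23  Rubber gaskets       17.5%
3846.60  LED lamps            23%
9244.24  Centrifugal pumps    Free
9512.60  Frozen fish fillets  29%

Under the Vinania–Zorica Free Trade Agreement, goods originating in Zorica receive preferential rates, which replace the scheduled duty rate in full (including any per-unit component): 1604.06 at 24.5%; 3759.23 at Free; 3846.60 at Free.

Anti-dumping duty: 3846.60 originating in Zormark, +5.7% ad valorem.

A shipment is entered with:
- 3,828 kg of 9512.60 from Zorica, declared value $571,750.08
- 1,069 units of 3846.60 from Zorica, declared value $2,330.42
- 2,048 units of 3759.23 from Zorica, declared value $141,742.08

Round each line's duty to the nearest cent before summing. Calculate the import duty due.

Line 1 (9512.60, Zorica, 3,828 kg, $571,750.08):
Base rate for 9512.60 is 29%.
Origin Zorica is the FTA partner but 9512.60 is not on the preference list; base rate stands.
Duty = $571,750.08 × 29% = $165,807.52.
Line 2 (3846.60, Zorica, 1,069 units, $2,330.42):
Base rate for 3846.60 is 23%.
Origin Zorica qualifies under the Vinania–Zorica agreement and 3846.60 is covered: preferential rate Free applies instead.
The additional-duty order on 3846.60 targets Zormark, not Zorica; it does not apply.
Duty = $2,330.42 × 0% = $0.00.
Line 3 (3759.23, Zorica, 2,048 units, $141,742.08):
Base rate for 3759.23 is 17.5%.
Origin Zorica qualifies under the Vinania–Zorica agreement and 3759.23 is covered: preferential rate Free applies instead.
Duty = $141,742.08 × 0% = $0.00.
Total = $165,807.52 + $0.00 + $0.00 = $165,807.52.

$165,807.52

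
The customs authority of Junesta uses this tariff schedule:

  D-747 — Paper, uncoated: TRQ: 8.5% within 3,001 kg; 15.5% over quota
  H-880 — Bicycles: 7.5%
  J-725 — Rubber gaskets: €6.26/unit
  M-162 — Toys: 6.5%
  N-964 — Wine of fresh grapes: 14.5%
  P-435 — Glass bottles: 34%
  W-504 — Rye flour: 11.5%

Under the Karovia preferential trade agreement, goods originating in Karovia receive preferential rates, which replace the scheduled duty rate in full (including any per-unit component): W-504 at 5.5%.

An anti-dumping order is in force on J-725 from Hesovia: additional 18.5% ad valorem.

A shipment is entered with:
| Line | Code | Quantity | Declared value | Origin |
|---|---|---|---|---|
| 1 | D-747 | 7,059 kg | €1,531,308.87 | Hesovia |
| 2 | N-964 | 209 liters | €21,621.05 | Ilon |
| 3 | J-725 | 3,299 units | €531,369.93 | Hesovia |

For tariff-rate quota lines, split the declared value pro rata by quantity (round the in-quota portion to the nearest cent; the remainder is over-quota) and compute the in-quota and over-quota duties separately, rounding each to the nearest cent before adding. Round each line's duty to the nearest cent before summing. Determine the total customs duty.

€313,872.62

Line 1 (D-747, Hesovia, 7,059 kg, €1,531,308.87):
Code D-747 is under a tariff-rate quota (threshold 3,001 kg). In-quota: 3,001 kg at 8.5%; over-quota: 4,058 kg at 15.5%.
Pro-rata value split: in-quota = €1,531,308.87 × 3,001/7,059 = €651,006.93; over-quota = €1,531,308.87 − €651,006.93 = €880,301.94.
In-quota duty = €651,006.93 × 8.5% = €55,335.59. Over-quota duty = €880,301.94 × 15.5% = €136,446.80.
Line duty = €55,335.59 + €136,446.80 = €191,782.39.
Line 2 (N-964, Ilon, 209 liters, €21,621.05):
Base rate for N-964 is 14.5%.
Duty = €21,621.05 × 14.5% = €3,135.05.
Line 3 (J-725, Hesovia, 3,299 units, €531,369.93):
Base rate for J-725 is €6.26/unit.
Additional duty on J-725 from Hesovia: +18.5% ad valorem. Applied ad valorem rate = 18.5%.
Duty = €531,369.93 × 18.5% + 3,299 × €6.26 = €118,955.18.
Total = €191,782.39 + €3,135.05 + €118,955.18 = €313,872.62.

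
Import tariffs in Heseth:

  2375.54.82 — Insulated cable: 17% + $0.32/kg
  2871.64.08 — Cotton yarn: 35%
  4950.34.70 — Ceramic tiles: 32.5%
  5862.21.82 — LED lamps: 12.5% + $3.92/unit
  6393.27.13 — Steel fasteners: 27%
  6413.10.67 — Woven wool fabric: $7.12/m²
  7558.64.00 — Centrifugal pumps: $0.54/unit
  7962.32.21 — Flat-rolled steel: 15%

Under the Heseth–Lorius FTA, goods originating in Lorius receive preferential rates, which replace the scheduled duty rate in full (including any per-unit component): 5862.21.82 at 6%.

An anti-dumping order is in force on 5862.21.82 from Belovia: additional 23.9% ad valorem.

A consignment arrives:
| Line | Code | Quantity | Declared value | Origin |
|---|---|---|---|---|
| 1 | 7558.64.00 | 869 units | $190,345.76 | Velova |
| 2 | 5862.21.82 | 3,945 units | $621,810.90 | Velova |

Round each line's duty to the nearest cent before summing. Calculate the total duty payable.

$93,660.02

Line 1 (7558.64.00, Velova, 869 units, $190,345.76):
Base rate for 7558.64.00 is $0.54/unit.
Duty = 869 × $0.54 = $469.26.
Line 2 (5862.21.82, Velova, 3,945 units, $621,810.90):
Base rate for 5862.21.82 is 12.5% + $3.92/unit.
5862.21.82 has an FTA preferential rate, but origin Velova is not Lorius; base rate stands.
The additional-duty order on 5862.21.82 targets Belovia, not Velova; it does not apply.
Duty = $621,810.90 × 12.5% + 3,945 × $3.92 = $93,190.76.
Total = $469.26 + $93,190.76 = $93,660.02.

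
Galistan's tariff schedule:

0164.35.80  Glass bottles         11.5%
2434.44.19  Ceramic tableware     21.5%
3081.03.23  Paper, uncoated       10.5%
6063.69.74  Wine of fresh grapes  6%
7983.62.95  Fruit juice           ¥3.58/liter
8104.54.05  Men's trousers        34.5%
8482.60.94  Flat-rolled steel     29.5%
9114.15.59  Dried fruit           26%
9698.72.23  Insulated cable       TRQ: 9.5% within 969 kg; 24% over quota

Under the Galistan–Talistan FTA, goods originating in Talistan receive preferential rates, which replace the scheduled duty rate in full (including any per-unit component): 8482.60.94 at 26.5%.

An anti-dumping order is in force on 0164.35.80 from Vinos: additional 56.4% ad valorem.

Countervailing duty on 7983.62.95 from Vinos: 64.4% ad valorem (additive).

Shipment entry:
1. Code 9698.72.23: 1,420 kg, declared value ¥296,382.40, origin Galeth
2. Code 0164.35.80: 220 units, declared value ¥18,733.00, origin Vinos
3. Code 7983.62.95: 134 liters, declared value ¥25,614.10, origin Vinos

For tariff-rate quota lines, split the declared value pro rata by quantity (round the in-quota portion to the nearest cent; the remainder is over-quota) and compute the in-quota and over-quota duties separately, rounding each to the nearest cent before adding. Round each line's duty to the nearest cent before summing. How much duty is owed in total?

Line 1 (9698.72.23, Galeth, 1,420 kg, ¥296,382.40):
Code 9698.72.23 is under a tariff-rate quota (threshold 969 kg). In-quota: 969 kg at 9.5%; over-quota: 451 kg at 24%.
Pro-rata value split: in-quota = ¥296,382.40 × 969/1,420 = ¥202,249.68; over-quota = ¥296,382.40 − ¥202,249.68 = ¥94,132.72.
In-quota duty = ¥202,249.68 × 9.5% = ¥19,213.72. Over-quota duty = ¥94,132.72 × 24% = ¥22,591.85.
Line duty = ¥19,213.72 + ¥22,591.85 = ¥41,805.57.
Line 2 (0164.35.80, Vinos, 220 units, ¥18,733.00):
Base rate for 0164.35.80 is 11.5%.
Additional duty on 0164.35.80 from Vinos: +56.4%. Applied ad valorem rate: 11.5% + 56.4% = 67.9%.
Duty = ¥18,733.00 × 67.9% = ¥12,719.71.
Line 3 (7983.62.95, Vinos, 134 liters, ¥25,614.10):
Base rate for 7983.62.95 is ¥3.58/liter.
Additional duty on 7983.62.95 from Vinos: +64.4% ad valorem. Applied ad valorem rate = 64.4%.
Duty = ¥25,614.10 × 64.4% + 134 × ¥3.58 = ¥16,975.20.
Total = ¥41,805.57 + ¥12,719.71 + ¥16,975.20 = ¥71,500.48.

¥71,500.48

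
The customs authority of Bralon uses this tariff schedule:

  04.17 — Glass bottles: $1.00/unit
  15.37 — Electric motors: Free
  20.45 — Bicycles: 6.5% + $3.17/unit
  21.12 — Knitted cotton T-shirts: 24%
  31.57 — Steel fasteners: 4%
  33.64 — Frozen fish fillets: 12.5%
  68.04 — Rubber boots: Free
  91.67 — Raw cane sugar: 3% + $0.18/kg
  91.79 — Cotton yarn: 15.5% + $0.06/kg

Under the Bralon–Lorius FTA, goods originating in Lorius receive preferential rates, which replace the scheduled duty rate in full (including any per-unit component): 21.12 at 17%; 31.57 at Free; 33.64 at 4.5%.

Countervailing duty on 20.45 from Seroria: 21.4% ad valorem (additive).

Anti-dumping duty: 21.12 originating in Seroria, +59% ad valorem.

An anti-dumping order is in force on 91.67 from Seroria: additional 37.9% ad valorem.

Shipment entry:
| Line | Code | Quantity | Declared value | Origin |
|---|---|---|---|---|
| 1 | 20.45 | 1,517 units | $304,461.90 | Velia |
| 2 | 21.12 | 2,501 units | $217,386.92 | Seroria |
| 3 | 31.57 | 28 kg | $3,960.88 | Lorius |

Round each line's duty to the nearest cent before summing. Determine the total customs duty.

$205,030.05

Line 1 (20.45, Velia, 1,517 units, $304,461.90):
Base rate for 20.45 is 6.5% + $3.17/unit.
The additional-duty order on 20.45 targets Seroria, not Velia; it does not apply.
Duty = $304,461.90 × 6.5% + 1,517 × $3.17 = $24,598.91.
Line 2 (21.12, Seroria, 2,501 units, $217,386.92):
Base rate for 21.12 is 24%.
21.12 has an FTA preferential rate, but origin Seroria is not Lorius; base rate stands.
Additional duty on 21.12 from Seroria: +59%. Applied ad valorem rate: 24% + 59% = 83%.
Duty = $217,386.92 × 83% = $180,431.14.
Line 3 (31.57, Lorius, 28 kg, $3,960.88):
Base rate for 31.57 is 4%.
Origin Lorius qualifies under the Bralon–Lorius agreement and 31.57 is covered: preferential rate Free applies instead.
Duty = $3,960.88 × 0% = $0.00.
Total = $24,598.91 + $180,431.14 + $0.00 = $205,030.05.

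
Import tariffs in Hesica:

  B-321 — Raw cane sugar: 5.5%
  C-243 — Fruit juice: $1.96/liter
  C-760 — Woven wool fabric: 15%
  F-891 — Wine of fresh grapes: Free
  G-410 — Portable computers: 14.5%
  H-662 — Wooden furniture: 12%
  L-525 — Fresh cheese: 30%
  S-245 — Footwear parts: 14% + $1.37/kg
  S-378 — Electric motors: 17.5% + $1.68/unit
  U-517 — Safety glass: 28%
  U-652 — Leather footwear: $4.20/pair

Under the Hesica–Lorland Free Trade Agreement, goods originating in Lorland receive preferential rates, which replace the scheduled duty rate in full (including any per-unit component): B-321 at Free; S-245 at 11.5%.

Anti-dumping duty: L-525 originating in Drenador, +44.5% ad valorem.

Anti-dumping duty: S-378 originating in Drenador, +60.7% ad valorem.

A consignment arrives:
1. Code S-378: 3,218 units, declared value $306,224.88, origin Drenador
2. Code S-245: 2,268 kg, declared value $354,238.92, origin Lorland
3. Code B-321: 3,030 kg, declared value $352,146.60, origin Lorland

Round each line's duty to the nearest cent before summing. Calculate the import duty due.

Line 1 (S-378, Drenador, 3,218 units, $306,224.88):
Base rate for S-378 is 17.5% + $1.68/unit.
Additional duty on S-378 from Drenador: +60.7%. Applied ad valorem rate: 17.5% + 60.7% = 78.2%.
Duty = $306,224.88 × 78.2% + 3,218 × $1.68 = $244,874.10.
Line 2 (S-245, Lorland, 2,268 kg, $354,238.92):
Base rate for S-245 is 14% + $1.37/kg.
Origin Lorland qualifies under the Hesica–Lorland agreement and S-245 is covered: preferential rate 11.5% applies instead.
Duty = $354,238.92 × 11.5% = $40,737.48.
Line 3 (B-321, Lorland, 3,030 kg, $352,146.60):
Base rate for B-321 is 5.5%.
Origin Lorland qualifies under the Hesica–Lorland agreement and B-321 is covered: preferential rate Free applies instead.
Duty = $352,146.60 × 0% = $0.00.
Total = $244,874.10 + $40,737.48 + $0.00 = $285,611.58.

$285,611.58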